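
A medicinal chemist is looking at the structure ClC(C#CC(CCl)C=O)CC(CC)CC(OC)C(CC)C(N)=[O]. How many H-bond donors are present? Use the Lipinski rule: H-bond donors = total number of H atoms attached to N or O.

2

Donors: find every N or O and count the H atoms it carries.
  atom 9 (O): bond orders sum to 2 → 0 H
  atom 16 (O): bond orders sum to 2 → 0 H
  atom 22 (N): bond orders sum to 1 → 2 H
  atom 23 (O): bond orders sum to 2 → 0 H
Lipinski HBD = 2.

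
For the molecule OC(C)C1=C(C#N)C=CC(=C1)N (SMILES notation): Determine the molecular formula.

Walk through each heavy atom and fill implicit hydrogens from standard valence (C 4, N 3, O 2, S 2, halogen 1):
  atom 1: O, bond orders sum to 1 (valence 2) → 1 H
  atom 2: C, bond orders sum to 3 (valence 4) → 1 H
  atom 3: C, bond orders sum to 1 (valence 4) → 3 H
  atom 4: C, bond orders sum to 4 (valence 4) → 0 H
  atom 5: C, bond orders sum to 4 (valence 4) → 0 H
  atom 6: C, bond orders sum to 4 (valence 4) → 0 H
  atom 7: N, bond orders sum to 3 (valence 3) → 0 H
  atom 8: C, bond orders sum to 3 (valence 4) → 1 H
  atom 9: C, bond orders sum to 3 (valence 4) → 1 H
  atom 10: C, bond orders sum to 4 (valence 4) → 0 H
  atom 11: C, bond orders sum to 3 (valence 4) → 1 H
  atom 12: N, bond orders sum to 1 (valence 3) → 2 H
Totals → C:9, H:10, N:2, O:1.

C9H10N2O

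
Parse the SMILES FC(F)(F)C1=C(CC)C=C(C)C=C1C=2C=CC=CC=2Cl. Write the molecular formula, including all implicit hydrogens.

Walk through each heavy atom and fill implicit hydrogens from standard valence (C 4, N 3, O 2, S 2, halogen 1):
  atom 1: F (halogen, monovalent) → 0 H
  atom 2: C, bond orders sum to 4 (valence 4) → 0 H
  atom 3: F (halogen, monovalent) → 0 H
  atom 4: F (halogen, monovalent) → 0 H
  atom 5: C, bond orders sum to 4 (valence 4) → 0 H
  atom 6: C, bond orders sum to 4 (valence 4) → 0 H
  atom 7: C, bond orders sum to 2 (valence 4) → 2 H
  atom 8: C, bond orders sum to 1 (valence 4) → 3 H
  atom 9: C, bond orders sum to 3 (valence 4) → 1 H
  atom 10: C, bond orders sum to 4 (valence 4) → 0 H
  atom 11: C, bond orders sum to 1 (valence 4) → 3 H
  atom 12: C, bond orders sum to 3 (valence 4) → 1 H
  atom 13: C, bond orders sum to 4 (valence 4) → 0 H
  atom 14: C, bond orders sum to 4 (valence 4) → 0 H
  atom 15: C, bond orders sum to 3 (valence 4) → 1 H
  atom 16: C, bond orders sum to 3 (valence 4) → 1 H
  atom 17: C, bond orders sum to 3 (valence 4) → 1 H
  atom 18: C, bond orders sum to 3 (valence 4) → 1 H
  atom 19: C, bond orders sum to 4 (valence 4) → 0 H
  atom 20: Cl (halogen, monovalent) → 0 H
Totals → C:16, H:14, Cl:1, F:3.
In Hill order: C16H14ClF3.

C16H14ClF3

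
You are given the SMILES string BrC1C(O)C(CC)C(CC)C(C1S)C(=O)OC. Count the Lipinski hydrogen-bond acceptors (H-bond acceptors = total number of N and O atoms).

N atoms: 0; O atoms: 3.
Lipinski HBA = 0 + 3 = 3.

3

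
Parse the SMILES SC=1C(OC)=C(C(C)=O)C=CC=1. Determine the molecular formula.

C9H10O2S

Walk through each heavy atom and fill implicit hydrogens from standard valence (C 4, N 3, O 2, S 2, halogen 1):
  atom 1: S, bond orders sum to 1 (valence 2) → 1 H
  atom 2: C, bond orders sum to 4 (valence 4) → 0 H
  atom 3: C, bond orders sum to 4 (valence 4) → 0 H
  atom 4: O, bond orders sum to 2 (valence 2) → 0 H
  atom 5: C, bond orders sum to 1 (valence 4) → 3 H
  atom 6: C, bond orders sum to 4 (valence 4) → 0 H
  atom 7: C, bond orders sum to 4 (valence 4) → 0 H
  atom 8: C, bond orders sum to 1 (valence 4) → 3 H
  atom 9: O, bond orders sum to 2 (valence 2) → 0 H
  atom 10: C, bond orders sum to 3 (valence 4) → 1 H
  atom 11: C, bond orders sum to 3 (valence 4) → 1 H
  atom 12: C, bond orders sum to 3 (valence 4) → 1 H
Totals → C:9, H:10, O:2, S:1.
In Hill order: C9H10O2S.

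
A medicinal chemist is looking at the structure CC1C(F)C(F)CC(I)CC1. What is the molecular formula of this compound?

Walk through each heavy atom and fill implicit hydrogens from standard valence (C 4, N 3, O 2, S 2, halogen 1):
  atom 1: C, bond orders sum to 1 (valence 4) → 3 H
  atom 2: C, bond orders sum to 3 (valence 4) → 1 H
  atom 3: C, bond orders sum to 3 (valence 4) → 1 H
  atom 4: F (halogen, monovalent) → 0 H
  atom 5: C, bond orders sum to 3 (valence 4) → 1 H
  atom 6: F (halogen, monovalent) → 0 H
  atom 7: C, bond orders sum to 2 (valence 4) → 2 H
  atom 8: C, bond orders sum to 3 (valence 4) → 1 H
  atom 9: I (halogen, monovalent) → 0 H
  atom 10: C, bond orders sum to 2 (valence 4) → 2 H
  atom 11: C, bond orders sum to 2 (valence 4) → 2 H
Totals → C:8, H:13, F:2, I:1.
In Hill order: C8H13F2I.

C8H13F2I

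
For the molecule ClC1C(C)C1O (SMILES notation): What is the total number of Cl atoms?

Scan the SMILES for Cl atoms (remember two-letter symbols like Cl and Br are single atoms).
Chlorine count: 1.

1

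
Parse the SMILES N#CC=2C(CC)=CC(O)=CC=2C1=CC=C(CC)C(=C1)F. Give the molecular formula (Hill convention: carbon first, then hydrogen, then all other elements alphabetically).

Walk through each heavy atom and fill implicit hydrogens from standard valence (C 4, N 3, O 2, S 2, halogen 1):
  atom 1: N, bond orders sum to 3 (valence 3) → 0 H
  atom 2: C, bond orders sum to 4 (valence 4) → 0 H
  atom 3: C, bond orders sum to 4 (valence 4) → 0 H
  atom 4: C, bond orders sum to 4 (valence 4) → 0 H
  atom 5: C, bond orders sum to 2 (valence 4) → 2 H
  atom 6: C, bond orders sum to 1 (valence 4) → 3 H
  atom 7: C, bond orders sum to 3 (valence 4) → 1 H
  atom 8: C, bond orders sum to 4 (valence 4) → 0 H
  atom 9: O, bond orders sum to 1 (valence 2) → 1 H
  atom 10: C, bond orders sum to 3 (valence 4) → 1 H
  atom 11: C, bond orders sum to 4 (valence 4) → 0 H
  atom 12: C, bond orders sum to 4 (valence 4) → 0 H
  atom 13: C, bond orders sum to 3 (valence 4) → 1 H
  atom 14: C, bond orders sum to 3 (valence 4) → 1 H
  atom 15: C, bond orders sum to 4 (valence 4) → 0 H
  atom 16: C, bond orders sum to 2 (valence 4) → 2 H
  atom 17: C, bond orders sum to 1 (valence 4) → 3 H
  atom 18: C, bond orders sum to 4 (valence 4) → 0 H
  atom 19: C, bond orders sum to 3 (valence 4) → 1 H
  atom 20: F (halogen, monovalent) → 0 H
Totals → C:17, H:16, F:1, N:1, O:1.
In Hill order: C17H16FNO.

C17H16FNO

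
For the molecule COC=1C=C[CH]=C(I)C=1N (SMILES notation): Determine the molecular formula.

Walk through each heavy atom and fill implicit hydrogens from standard valence (C 4, N 3, O 2, S 2, halogen 1):
  atom 1: C, bond orders sum to 1 (valence 4) → 3 H
  atom 2: O, bond orders sum to 2 (valence 2) → 0 H
  atom 3: C, bond orders sum to 4 (valence 4) → 0 H
  atom 4: C, bond orders sum to 3 (valence 4) → 1 H
  atom 5: C, bond orders sum to 3 (valence 4) → 1 H
  atom 6: C with explicit H count 1
  atom 7: C, bond orders sum to 4 (valence 4) → 0 H
  atom 8: I (halogen, monovalent) → 0 H
  atom 9: C, bond orders sum to 4 (valence 4) → 0 H
  atom 10: N, bond orders sum to 1 (valence 3) → 2 H
Totals → C:7, H:8, I:1, N:1, O:1.
In Hill order: C7H8INO.

C7H8INO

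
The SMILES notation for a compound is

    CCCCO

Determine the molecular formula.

C4H10O

Walk through each heavy atom and fill implicit hydrogens from standard valence (C 4, N 3, O 2, S 2, halogen 1):
  atom 1: C, bond orders sum to 1 (valence 4) → 3 H
  atom 2: C, bond orders sum to 2 (valence 4) → 2 H
  atom 3: C, bond orders sum to 2 (valence 4) → 2 H
  atom 4: C, bond orders sum to 2 (valence 4) → 2 H
  atom 5: O, bond orders sum to 1 (valence 2) → 1 H
Totals → C:4, H:10, O:1.
In Hill order: C4H10O.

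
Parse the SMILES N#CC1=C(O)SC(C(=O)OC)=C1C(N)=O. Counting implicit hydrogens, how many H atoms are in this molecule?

6

Walk through each heavy atom and fill implicit hydrogens from standard valence (C 4, N 3, O 2, S 2, halogen 1):
  atom 1: N, bond orders sum to 3 (valence 3) → 0 H
  atom 2: C, bond orders sum to 4 (valence 4) → 0 H
  atom 3: C, bond orders sum to 4 (valence 4) → 0 H
  atom 4: C, bond orders sum to 4 (valence 4) → 0 H
  atom 5: O, bond orders sum to 1 (valence 2) → 1 H
  atom 6: S, bond orders sum to 2 (valence 2) → 0 H
  atom 7: C, bond orders sum to 4 (valence 4) → 0 H
  atom 8: C, bond orders sum to 4 (valence 4) → 0 H
  atom 9: O, bond orders sum to 2 (valence 2) → 0 H
  atom 10: O, bond orders sum to 2 (valence 2) → 0 H
  atom 11: C, bond orders sum to 1 (valence 4) → 3 H
  atom 12: C, bond orders sum to 4 (valence 4) → 0 H
  atom 13: C, bond orders sum to 4 (valence 4) → 0 H
  atom 14: N, bond orders sum to 1 (valence 3) → 2 H
  atom 15: O, bond orders sum to 2 (valence 2) → 0 H
Total hydrogens: 6.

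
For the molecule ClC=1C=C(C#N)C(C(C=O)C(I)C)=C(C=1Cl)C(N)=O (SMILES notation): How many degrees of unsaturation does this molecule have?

Degree of unsaturation = (number of rings) + (number of π bonds).
Ring closures in the SMILES: 1.
π bonds: 5 double bonds (each 1 DoU), 1 triple bond (each 2 DoU) → 7 DoU from unsaturation.
Total DoU = 1 + 7 = 8.

8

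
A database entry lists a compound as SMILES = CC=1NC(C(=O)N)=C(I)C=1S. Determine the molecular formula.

C6H7IN2OS

Walk through each heavy atom and fill implicit hydrogens from standard valence (C 4, N 3, O 2, S 2, halogen 1):
  atom 1: C, bond orders sum to 1 (valence 4) → 3 H
  atom 2: C, bond orders sum to 4 (valence 4) → 0 H
  atom 3: N, bond orders sum to 2 (valence 3) → 1 H
  atom 4: C, bond orders sum to 4 (valence 4) → 0 H
  atom 5: C, bond orders sum to 4 (valence 4) → 0 H
  atom 6: O, bond orders sum to 2 (valence 2) → 0 H
  atom 7: N, bond orders sum to 1 (valence 3) → 2 H
  atom 8: C, bond orders sum to 4 (valence 4) → 0 H
  atom 9: I (halogen, monovalent) → 0 H
  atom 10: C, bond orders sum to 4 (valence 4) → 0 H
  atom 11: S, bond orders sum to 1 (valence 2) → 1 H
Totals → C:6, H:7, I:1, N:2, O:1, S:1.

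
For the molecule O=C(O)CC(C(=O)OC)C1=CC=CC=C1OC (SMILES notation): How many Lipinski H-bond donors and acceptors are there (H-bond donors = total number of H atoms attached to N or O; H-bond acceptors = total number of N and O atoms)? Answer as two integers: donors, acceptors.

1, 5

Donors: find every N or O and count the H atoms it carries.
  atom 1 (O): bond orders sum to 2 → 0 H
  atom 3 (O): bond orders sum to 1 → 1 H
  atom 7 (O): bond orders sum to 2 → 0 H
  atom 8 (O): bond orders sum to 2 → 0 H
  atom 16 (O): bond orders sum to 2 → 0 H
Lipinski HBD = 1.
Acceptors: N atoms = 0, O atoms = 5 → HBA = 5.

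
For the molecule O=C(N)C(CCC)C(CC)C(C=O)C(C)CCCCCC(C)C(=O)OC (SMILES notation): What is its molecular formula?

C21H39NO4

Walk through each heavy atom and fill implicit hydrogens from standard valence (C 4, N 3, O 2, S 2, halogen 1):
  atom 1: O, bond orders sum to 2 (valence 2) → 0 H
  atom 2: C, bond orders sum to 4 (valence 4) → 0 H
  atom 3: N, bond orders sum to 1 (valence 3) → 2 H
  atom 4: C, bond orders sum to 3 (valence 4) → 1 H
  atom 5: C, bond orders sum to 2 (valence 4) → 2 H
  atom 6: C, bond orders sum to 2 (valence 4) → 2 H
  atom 7: C, bond orders sum to 1 (valence 4) → 3 H
  atom 8: C, bond orders sum to 3 (valence 4) → 1 H
  atom 9: C, bond orders sum to 2 (valence 4) → 2 H
  atom 10: C, bond orders sum to 1 (valence 4) → 3 H
  atom 11: C, bond orders sum to 3 (valence 4) → 1 H
  atom 12: C, bond orders sum to 3 (valence 4) → 1 H
  atom 13: O, bond orders sum to 2 (valence 2) → 0 H
  atom 14: C, bond orders sum to 3 (valence 4) → 1 H
  atom 15: C, bond orders sum to 1 (valence 4) → 3 H
  atom 16: C, bond orders sum to 2 (valence 4) → 2 H
  atom 17: C, bond orders sum to 2 (valence 4) → 2 H
  atom 18: C, bond orders sum to 2 (valence 4) → 2 H
  atom 19: C, bond orders sum to 2 (valence 4) → 2 H
  atom 20: C, bond orders sum to 2 (valence 4) → 2 H
  atom 21: C, bond orders sum to 3 (valence 4) → 1 H
  atom 22: C, bond orders sum to 1 (valence 4) → 3 H
  atom 23: C, bond orders sum to 4 (valence 4) → 0 H
  atom 24: O, bond orders sum to 2 (valence 2) → 0 H
  atom 25: O, bond orders sum to 2 (valence 2) → 0 H
  atom 26: C, bond orders sum to 1 (valence 4) → 3 H
Totals → C:21, H:39, N:1, O:4.
In Hill order: C21H39NO4.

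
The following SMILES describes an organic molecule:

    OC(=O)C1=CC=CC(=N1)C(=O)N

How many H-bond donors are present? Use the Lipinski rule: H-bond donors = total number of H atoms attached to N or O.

Donors: find every N or O and count the H atoms it carries.
  atom 1 (O): bond orders sum to 1 → 1 H
  atom 3 (O): bond orders sum to 2 → 0 H
  atom 9 (N): bond orders sum to 3 → 0 H
  atom 11 (O): bond orders sum to 2 → 0 H
  atom 12 (N): bond orders sum to 1 → 2 H
Lipinski HBD = 3.

3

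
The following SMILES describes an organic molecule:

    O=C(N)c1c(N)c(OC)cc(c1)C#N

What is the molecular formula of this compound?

Walk through each heavy atom and fill implicit hydrogens from standard valence (C 4, N 3, O 2, S 2, halogen 1); for lowercase aromatic atoms, an aromatic c carries 1 H when it has two neighbours and 0 H with three, and aromatic n carries 0 H:
  atom 1: O, bond orders sum to 2 (valence 2) → 0 H
  atom 2: C, bond orders sum to 4 (valence 4) → 0 H
  atom 3: N, bond orders sum to 1 (valence 3) → 2 H
  atom 4: aromatic c, 3 neighbours → 0 H
  atom 5: aromatic c, 3 neighbours → 0 H
  atom 6: N, bond orders sum to 1 (valence 3) → 2 H
  atom 7: aromatic c, 3 neighbours → 0 H
  atom 8: O, bond orders sum to 2 (valence 2) → 0 H
  atom 9: C, bond orders sum to 1 (valence 4) → 3 H
  atom 10: aromatic c, 2 neighbours → 1 H
  atom 11: aromatic c, 3 neighbours → 0 H
  atom 12: aromatic c, 2 neighbours → 1 H
  atom 13: C, bond orders sum to 4 (valence 4) → 0 H
  atom 14: N, bond orders sum to 3 (valence 3) → 0 H
Totals → C:9, H:9, N:3, O:2.

C9H9N3O2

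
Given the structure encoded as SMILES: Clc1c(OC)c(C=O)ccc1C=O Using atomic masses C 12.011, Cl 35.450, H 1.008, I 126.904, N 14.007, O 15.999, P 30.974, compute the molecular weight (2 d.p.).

First, the molecular formula is C9H7ClO3 (counting implicit H from valence).
  C: 9 × 12.011 = 108.099
  Cl: 1 × 35.450 = 35.450
  H: 7 × 1.008 = 7.056
  O: 3 × 15.999 = 47.997
Sum: 9×12.011 + 1×35.450 + 7×1.008 + 3×15.999 = 198.602 → 198.60 g/mol.

198.60 g/mol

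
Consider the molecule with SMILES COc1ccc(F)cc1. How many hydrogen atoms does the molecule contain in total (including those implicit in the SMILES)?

Walk through each heavy atom and fill implicit hydrogens from standard valence (C 4, N 3, O 2, S 2, halogen 1); for lowercase aromatic atoms, an aromatic c carries 1 H when it has two neighbours and 0 H with three, and aromatic n carries 0 H:
  atom 1: C, bond orders sum to 1 (valence 4) → 3 H
  atom 2: O, bond orders sum to 2 (valence 2) → 0 H
  atom 3: aromatic c, 3 neighbours → 0 H
  atom 4: aromatic c, 2 neighbours → 1 H
  atom 5: aromatic c, 2 neighbours → 1 H
  atom 6: aromatic c, 3 neighbours → 0 H
  atom 7: F (halogen, monovalent) → 0 H
  atom 8: aromatic c, 2 neighbours → 1 H
  atom 9: aromatic c, 2 neighbours → 1 H
Total hydrogens: 7.

7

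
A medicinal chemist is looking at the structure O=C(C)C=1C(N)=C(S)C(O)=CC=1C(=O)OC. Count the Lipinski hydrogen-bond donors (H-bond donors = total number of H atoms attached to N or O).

3

Donors: find every N or O and count the H atoms it carries.
  atom 1 (O): bond orders sum to 2 → 0 H
  atom 6 (N): bond orders sum to 1 → 2 H
  atom 10 (O): bond orders sum to 1 → 1 H
  atom 14 (O): bond orders sum to 2 → 0 H
  atom 15 (O): bond orders sum to 2 → 0 H
Lipinski HBD = 3.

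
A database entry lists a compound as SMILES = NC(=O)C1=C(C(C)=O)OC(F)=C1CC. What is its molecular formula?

C9H10FNO3

Walk through each heavy atom and fill implicit hydrogens from standard valence (C 4, N 3, O 2, S 2, halogen 1):
  atom 1: N, bond orders sum to 1 (valence 3) → 2 H
  atom 2: C, bond orders sum to 4 (valence 4) → 0 H
  atom 3: O, bond orders sum to 2 (valence 2) → 0 H
  atom 4: C, bond orders sum to 4 (valence 4) → 0 H
  atom 5: C, bond orders sum to 4 (valence 4) → 0 H
  atom 6: C, bond orders sum to 4 (valence 4) → 0 H
  atom 7: C, bond orders sum to 1 (valence 4) → 3 H
  atom 8: O, bond orders sum to 2 (valence 2) → 0 H
  atom 9: O, bond orders sum to 2 (valence 2) → 0 H
  atom 10: C, bond orders sum to 4 (valence 4) → 0 H
  atom 11: F (halogen, monovalent) → 0 H
  atom 12: C, bond orders sum to 4 (valence 4) → 0 H
  atom 13: C, bond orders sum to 2 (valence 4) → 2 H
  atom 14: C, bond orders sum to 1 (valence 4) → 3 H
Totals → C:9, H:10, F:1, N:1, O:3.
In Hill order: C9H10FNO3.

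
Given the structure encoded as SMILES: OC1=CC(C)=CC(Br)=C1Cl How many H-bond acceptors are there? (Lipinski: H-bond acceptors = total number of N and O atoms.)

N atoms: 0; O atoms: 1.
Lipinski HBA = 0 + 1 = 1.

1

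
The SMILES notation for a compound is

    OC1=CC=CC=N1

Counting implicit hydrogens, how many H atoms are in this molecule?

Walk through each heavy atom and fill implicit hydrogens from standard valence (C 4, N 3, O 2, S 2, halogen 1):
  atom 1: O, bond orders sum to 1 (valence 2) → 1 H
  atom 2: C, bond orders sum to 4 (valence 4) → 0 H
  atom 3: C, bond orders sum to 3 (valence 4) → 1 H
  atom 4: C, bond orders sum to 3 (valence 4) → 1 H
  atom 5: C, bond orders sum to 3 (valence 4) → 1 H
  atom 6: C, bond orders sum to 3 (valence 4) → 1 H
  atom 7: N, bond orders sum to 3 (valence 3) → 0 H
Total hydrogens: 5.

5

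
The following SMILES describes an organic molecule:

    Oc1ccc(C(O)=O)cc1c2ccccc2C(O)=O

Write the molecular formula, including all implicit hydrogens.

C14H10O5

Walk through each heavy atom and fill implicit hydrogens from standard valence (C 4, N 3, O 2, S 2, halogen 1); for lowercase aromatic atoms, an aromatic c carries 1 H when it has two neighbours and 0 H with three, and aromatic n carries 0 H:
  atom 1: O, bond orders sum to 1 (valence 2) → 1 H
  atom 2: aromatic c, 3 neighbours → 0 H
  atom 3: aromatic c, 2 neighbours → 1 H
  atom 4: aromatic c, 2 neighbours → 1 H
  atom 5: aromatic c, 3 neighbours → 0 H
  atom 6: C, bond orders sum to 4 (valence 4) → 0 H
  atom 7: O, bond orders sum to 1 (valence 2) → 1 H
  atom 8: O, bond orders sum to 2 (valence 2) → 0 H
  atom 9: aromatic c, 2 neighbours → 1 H
  atom 10: aromatic c, 3 neighbours → 0 H
  atom 11: aromatic c, 3 neighbours → 0 H
  atom 12: aromatic c, 2 neighbours → 1 H
  atom 13: aromatic c, 2 neighbours → 1 H
  atom 14: aromatic c, 2 neighbours → 1 H
  atom 15: aromatic c, 2 neighbours → 1 H
  atom 16: aromatic c, 3 neighbours → 0 H
  atom 17: C, bond orders sum to 4 (valence 4) → 0 H
  atom 18: O, bond orders sum to 1 (valence 2) → 1 H
  atom 19: O, bond orders sum to 2 (valence 2) → 0 H
Totals → C:14, H:10, O:5.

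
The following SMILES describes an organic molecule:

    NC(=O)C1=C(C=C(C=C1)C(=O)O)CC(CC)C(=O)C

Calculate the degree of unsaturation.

7

Molecular formula: C14H17NO4.
DoU = (2C + 2 + N − H − X) / 2, where X is the halogen count and O/S are ignored.
    = (2·14 + 2 + 1 − 17 − 0) / 2 = 14 / 2 = 7.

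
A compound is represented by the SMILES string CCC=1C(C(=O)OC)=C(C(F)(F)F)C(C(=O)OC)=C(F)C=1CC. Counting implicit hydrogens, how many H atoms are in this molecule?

16

Walk through each heavy atom and fill implicit hydrogens from standard valence (C 4, N 3, O 2, S 2, halogen 1):
  atom 1: C, bond orders sum to 1 (valence 4) → 3 H
  atom 2: C, bond orders sum to 2 (valence 4) → 2 H
  atom 3: C, bond orders sum to 4 (valence 4) → 0 H
  atom 4: C, bond orders sum to 4 (valence 4) → 0 H
  atom 5: C, bond orders sum to 4 (valence 4) → 0 H
  atom 6: O, bond orders sum to 2 (valence 2) → 0 H
  atom 7: O, bond orders sum to 2 (valence 2) → 0 H
  atom 8: C, bond orders sum to 1 (valence 4) → 3 H
  atom 9: C, bond orders sum to 4 (valence 4) → 0 H
  atom 10: C, bond orders sum to 4 (valence 4) → 0 H
  atom 11: F (halogen, monovalent) → 0 H
  atom 12: F (halogen, monovalent) → 0 H
  atom 13: F (halogen, monovalent) → 0 H
  atom 14: C, bond orders sum to 4 (valence 4) → 0 H
  atom 15: C, bond orders sum to 4 (valence 4) → 0 H
  atom 16: O, bond orders sum to 2 (valence 2) → 0 H
  atom 17: O, bond orders sum to 2 (valence 2) → 0 H
  atom 18: C, bond orders sum to 1 (valence 4) → 3 H
  atom 19: C, bond orders sum to 4 (valence 4) → 0 H
  atom 20: F (halogen, monovalent) → 0 H
  atom 21: C, bond orders sum to 4 (valence 4) → 0 H
  atom 22: C, bond orders sum to 2 (valence 4) → 2 H
  atom 23: C, bond orders sum to 1 (valence 4) → 3 H
Total hydrogens: 16.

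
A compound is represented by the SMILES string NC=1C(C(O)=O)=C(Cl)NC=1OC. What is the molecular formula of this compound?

Walk through each heavy atom and fill implicit hydrogens from standard valence (C 4, N 3, O 2, S 2, halogen 1):
  atom 1: N, bond orders sum to 1 (valence 3) → 2 H
  atom 2: C, bond orders sum to 4 (valence 4) → 0 H
  atom 3: C, bond orders sum to 4 (valence 4) → 0 H
  atom 4: C, bond orders sum to 4 (valence 4) → 0 H
  atom 5: O, bond orders sum to 1 (valence 2) → 1 H
  atom 6: O, bond orders sum to 2 (valence 2) → 0 H
  atom 7: C, bond orders sum to 4 (valence 4) → 0 H
  atom 8: Cl (halogen, monovalent) → 0 H
  atom 9: N, bond orders sum to 2 (valence 3) → 1 H
  atom 10: C, bond orders sum to 4 (valence 4) → 0 H
  atom 11: O, bond orders sum to 2 (valence 2) → 0 H
  atom 12: C, bond orders sum to 1 (valence 4) → 3 H
Totals → C:6, H:7, Cl:1, N:2, O:3.

C6H7ClN2O3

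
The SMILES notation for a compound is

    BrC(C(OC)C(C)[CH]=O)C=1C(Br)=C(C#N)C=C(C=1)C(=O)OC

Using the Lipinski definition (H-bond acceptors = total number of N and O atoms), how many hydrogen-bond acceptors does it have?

5

N atoms: 1; O atoms: 4.
Lipinski HBA = 1 + 4 = 5.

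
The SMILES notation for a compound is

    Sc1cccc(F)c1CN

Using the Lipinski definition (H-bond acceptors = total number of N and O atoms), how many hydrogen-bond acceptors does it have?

1

N atoms: 1; O atoms: 0.
Lipinski HBA = 1 + 0 = 1.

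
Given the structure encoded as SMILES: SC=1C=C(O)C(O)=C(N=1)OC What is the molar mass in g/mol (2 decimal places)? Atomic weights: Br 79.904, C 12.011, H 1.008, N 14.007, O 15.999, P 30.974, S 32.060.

173.19 g/mol

First, the molecular formula is C6H7NO3S (counting implicit H from valence).
  C: 6 × 12.011 = 72.066
  H: 7 × 1.008 = 7.056
  N: 1 × 14.007 = 14.007
  O: 3 × 15.999 = 47.997
  S: 1 × 32.060 = 32.060
Sum: 6×12.011 + 7×1.008 + 1×14.007 + 3×15.999 + 1×32.060 = 173.186 → 173.19 g/mol.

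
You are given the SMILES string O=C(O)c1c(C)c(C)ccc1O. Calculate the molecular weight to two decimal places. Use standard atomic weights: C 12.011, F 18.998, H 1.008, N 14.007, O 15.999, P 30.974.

166.18 g/mol

First, the molecular formula is C9H10O3 (counting implicit H from valence).
  C: 9 × 12.011 = 108.099
  H: 10 × 1.008 = 10.080
  O: 3 × 15.999 = 47.997
Sum: 9×12.011 + 10×1.008 + 3×15.999 = 166.176 → 166.18 g/mol.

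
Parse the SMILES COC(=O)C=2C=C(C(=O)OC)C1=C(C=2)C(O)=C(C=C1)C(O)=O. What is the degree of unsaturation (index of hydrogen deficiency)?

10

Molecular formula: C15H12O7.
DoU = (2C + 2 + N − H − X) / 2, where X is the halogen count and O/S are ignored.
    = (2·15 + 2 + 0 − 12 − 0) / 2 = 20 / 2 = 10.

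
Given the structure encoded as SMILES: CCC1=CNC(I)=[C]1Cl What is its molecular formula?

C6H7ClIN

Walk through each heavy atom and fill implicit hydrogens from standard valence (C 4, N 3, O 2, S 2, halogen 1):
  atom 1: C, bond orders sum to 1 (valence 4) → 3 H
  atom 2: C, bond orders sum to 2 (valence 4) → 2 H
  atom 3: C, bond orders sum to 4 (valence 4) → 0 H
  atom 4: C, bond orders sum to 3 (valence 4) → 1 H
  atom 5: N, bond orders sum to 2 (valence 3) → 1 H
  atom 6: C, bond orders sum to 4 (valence 4) → 0 H
  atom 7: I (halogen, monovalent) → 0 H
  atom 8: C with explicit H count 0
  atom 9: Cl (halogen, monovalent) → 0 H
Totals → C:6, H:7, Cl:1, I:1, N:1.
In Hill order: C6H7ClIN.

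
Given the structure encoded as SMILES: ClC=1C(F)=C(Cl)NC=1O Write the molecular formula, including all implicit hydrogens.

C4H2Cl2FNO

Walk through each heavy atom and fill implicit hydrogens from standard valence (C 4, N 3, O 2, S 2, halogen 1):
  atom 1: Cl (halogen, monovalent) → 0 H
  atom 2: C, bond orders sum to 4 (valence 4) → 0 H
  atom 3: C, bond orders sum to 4 (valence 4) → 0 H
  atom 4: F (halogen, monovalent) → 0 H
  atom 5: C, bond orders sum to 4 (valence 4) → 0 H
  atom 6: Cl (halogen, monovalent) → 0 H
  atom 7: N, bond orders sum to 2 (valence 3) → 1 H
  atom 8: C, bond orders sum to 4 (valence 4) → 0 H
  atom 9: O, bond orders sum to 1 (valence 2) → 1 H
Totals → C:4, H:2, Cl:2, F:1, N:1, O:1.
In Hill order: C4H2Cl2FNO.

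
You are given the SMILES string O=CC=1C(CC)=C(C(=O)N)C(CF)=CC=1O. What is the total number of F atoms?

1

Scan the SMILES for F atoms (remember two-letter symbols like Cl and Br are single atoms).
Fluorine count: 1.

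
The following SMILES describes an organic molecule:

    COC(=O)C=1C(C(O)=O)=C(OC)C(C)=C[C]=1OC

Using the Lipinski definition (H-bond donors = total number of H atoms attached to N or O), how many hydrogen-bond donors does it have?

Donors: find every N or O and count the H atoms it carries.
  atom 2 (O): bond orders sum to 2 → 0 H
  atom 4 (O): bond orders sum to 2 → 0 H
  atom 8 (O): bond orders sum to 1 → 1 H
  atom 9 (O): bond orders sum to 2 → 0 H
  atom 11 (O): bond orders sum to 2 → 0 H
  atom 17 (O): bond orders sum to 2 → 0 H
Lipinski HBD = 1.

1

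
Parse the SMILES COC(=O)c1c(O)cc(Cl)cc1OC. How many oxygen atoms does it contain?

Scan the SMILES for O atoms (remember two-letter symbols like Cl and Br are single atoms).
Oxygen count: 4.

4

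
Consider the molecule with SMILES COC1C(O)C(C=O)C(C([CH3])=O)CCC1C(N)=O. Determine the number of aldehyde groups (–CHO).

1

The aldehyde motif appears at heavy-atom position 7 in the SMILES.
Other groups present: 1 amide, 1 ether, 1 hydroxyl, 1 ketone.
Aldehyde count: 1.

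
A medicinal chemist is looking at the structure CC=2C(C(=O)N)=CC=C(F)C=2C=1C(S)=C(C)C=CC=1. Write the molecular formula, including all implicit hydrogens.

Walk through each heavy atom and fill implicit hydrogens from standard valence (C 4, N 3, O 2, S 2, halogen 1):
  atom 1: C, bond orders sum to 1 (valence 4) → 3 H
  atom 2: C, bond orders sum to 4 (valence 4) → 0 H
  atom 3: C, bond orders sum to 4 (valence 4) → 0 H
  atom 4: C, bond orders sum to 4 (valence 4) → 0 H
  atom 5: O, bond orders sum to 2 (valence 2) → 0 H
  atom 6: N, bond orders sum to 1 (valence 3) → 2 H
  atom 7: C, bond orders sum to 3 (valence 4) → 1 H
  atom 8: C, bond orders sum to 3 (valence 4) → 1 H
  atom 9: C, bond orders sum to 4 (valence 4) → 0 H
  atom 10: F (halogen, monovalent) → 0 H
  atom 11: C, bond orders sum to 4 (valence 4) → 0 H
  atom 12: C, bond orders sum to 4 (valence 4) → 0 H
  atom 13: C, bond orders sum to 4 (valence 4) → 0 H
  atom 14: S, bond orders sum to 1 (valence 2) → 1 H
  atom 15: C, bond orders sum to 4 (valence 4) → 0 H
  atom 16: C, bond orders sum to 1 (valence 4) → 3 H
  atom 17: C, bond orders sum to 3 (valence 4) → 1 H
  atom 18: C, bond orders sum to 3 (valence 4) → 1 H
  atom 19: C, bond orders sum to 3 (valence 4) → 1 H
Totals → C:15, H:14, F:1, N:1, O:1, S:1.
In Hill order: C15H14FNOS.

C15H14FNOS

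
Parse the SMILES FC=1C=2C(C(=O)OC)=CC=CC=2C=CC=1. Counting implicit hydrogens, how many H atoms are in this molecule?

Walk through each heavy atom and fill implicit hydrogens from standard valence (C 4, N 3, O 2, S 2, halogen 1):
  atom 1: F (halogen, monovalent) → 0 H
  atom 2: C, bond orders sum to 4 (valence 4) → 0 H
  atom 3: C, bond orders sum to 4 (valence 4) → 0 H
  atom 4: C, bond orders sum to 4 (valence 4) → 0 H
  atom 5: C, bond orders sum to 4 (valence 4) → 0 H
  atom 6: O, bond orders sum to 2 (valence 2) → 0 H
  atom 7: O, bond orders sum to 2 (valence 2) → 0 H
  atom 8: C, bond orders sum to 1 (valence 4) → 3 H
  atom 9: C, bond orders sum to 3 (valence 4) → 1 H
  atom 10: C, bond orders sum to 3 (valence 4) → 1 H
  atom 11: C, bond orders sum to 3 (valence 4) → 1 H
  atom 12: C, bond orders sum to 4 (valence 4) → 0 H
  atom 13: C, bond orders sum to 3 (valence 4) → 1 H
  atom 14: C, bond orders sum to 3 (valence 4) → 1 H
  atom 15: C, bond orders sum to 3 (valence 4) → 1 H
Total hydrogens: 9.

9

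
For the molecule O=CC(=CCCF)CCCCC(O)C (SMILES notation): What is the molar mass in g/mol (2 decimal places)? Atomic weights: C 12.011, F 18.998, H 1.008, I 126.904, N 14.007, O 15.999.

202.27 g/mol

First, the molecular formula is C11H19FO2 (counting implicit H from valence).
  C: 11 × 12.011 = 132.121
  F: 1 × 18.998 = 18.998
  H: 19 × 1.008 = 19.152
  O: 2 × 15.999 = 31.998
Sum: 11×12.011 + 1×18.998 + 19×1.008 + 2×15.999 = 202.269 → 202.27 g/mol.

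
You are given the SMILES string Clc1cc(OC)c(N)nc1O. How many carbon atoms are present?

Count every carbon token in the SMILES (each C, including those in ring-closure positions and inside branches).
Carbon count: 6.

6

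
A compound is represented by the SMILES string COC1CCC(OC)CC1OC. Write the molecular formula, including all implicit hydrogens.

C9H18O3

Walk through each heavy atom and fill implicit hydrogens from standard valence (C 4, N 3, O 2, S 2, halogen 1):
  atom 1: C, bond orders sum to 1 (valence 4) → 3 H
  atom 2: O, bond orders sum to 2 (valence 2) → 0 H
  atom 3: C, bond orders sum to 3 (valence 4) → 1 H
  atom 4: C, bond orders sum to 2 (valence 4) → 2 H
  atom 5: C, bond orders sum to 2 (valence 4) → 2 H
  atom 6: C, bond orders sum to 3 (valence 4) → 1 H
  atom 7: O, bond orders sum to 2 (valence 2) → 0 H
  atom 8: C, bond orders sum to 1 (valence 4) → 3 H
  atom 9: C, bond orders sum to 2 (valence 4) → 2 H
  atom 10: C, bond orders sum to 3 (valence 4) → 1 H
  atom 11: O, bond orders sum to 2 (valence 2) → 0 H
  atom 12: C, bond orders sum to 1 (valence 4) → 3 H
Totals → C:9, H:18, O:3.
In Hill order: C9H18O3.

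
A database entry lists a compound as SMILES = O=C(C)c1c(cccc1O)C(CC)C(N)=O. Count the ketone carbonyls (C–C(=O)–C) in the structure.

The ketone motif appears at heavy-atom position 2 in the SMILES.
Other groups present: 1 amide, 1 hydroxyl.
Ketone count: 1.

1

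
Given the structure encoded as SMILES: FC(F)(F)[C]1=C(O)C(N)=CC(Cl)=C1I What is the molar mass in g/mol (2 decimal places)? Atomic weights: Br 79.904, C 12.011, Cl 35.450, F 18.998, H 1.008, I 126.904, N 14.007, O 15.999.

First, the molecular formula is C7H4ClF3INO (counting implicit H from valence).
  C: 7 × 12.011 = 84.077
  Cl: 1 × 35.450 = 35.450
  F: 3 × 18.998 = 56.994
  H: 4 × 1.008 = 4.032
  I: 1 × 126.904 = 126.904
  N: 1 × 14.007 = 14.007
  O: 1 × 15.999 = 15.999
Sum: 7×12.011 + 1×35.450 + 3×18.998 + 4×1.008 + 1×126.904 + 1×14.007 + 1×15.999 = 337.463 → 337.46 g/mol.

337.46 g/mol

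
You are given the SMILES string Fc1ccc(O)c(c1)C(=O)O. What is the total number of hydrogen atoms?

5

Walk through each heavy atom and fill implicit hydrogens from standard valence (C 4, N 3, O 2, S 2, halogen 1); for lowercase aromatic atoms, an aromatic c carries 1 H when it has two neighbours and 0 H with three, and aromatic n carries 0 H:
  atom 1: F (halogen, monovalent) → 0 H
  atom 2: aromatic c, 3 neighbours → 0 H
  atom 3: aromatic c, 2 neighbours → 1 H
  atom 4: aromatic c, 2 neighbours → 1 H
  atom 5: aromatic c, 3 neighbours → 0 H
  atom 6: O, bond orders sum to 1 (valence 2) → 1 H
  atom 7: aromatic c, 3 neighbours → 0 H
  atom 8: aromatic c, 2 neighbours → 1 H
  atom 9: C, bond orders sum to 4 (valence 4) → 0 H
  atom 10: O, bond orders sum to 2 (valence 2) → 0 H
  atom 11: O, bond orders sum to 1 (valence 2) → 1 H
Total hydrogens: 5.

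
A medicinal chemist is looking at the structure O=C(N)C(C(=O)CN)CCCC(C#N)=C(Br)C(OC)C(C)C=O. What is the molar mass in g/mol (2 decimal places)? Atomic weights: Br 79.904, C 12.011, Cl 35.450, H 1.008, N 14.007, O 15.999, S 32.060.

388.26 g/mol

First, the molecular formula is C15H22BrN3O4 (counting implicit H from valence).
  Br: 1 × 79.904 = 79.904
  C: 15 × 12.011 = 180.165
  H: 22 × 1.008 = 22.176
  N: 3 × 14.007 = 42.021
  O: 4 × 15.999 = 63.996
Sum: 1×79.904 + 15×12.011 + 22×1.008 + 3×14.007 + 4×15.999 = 388.262 → 388.26 g/mol.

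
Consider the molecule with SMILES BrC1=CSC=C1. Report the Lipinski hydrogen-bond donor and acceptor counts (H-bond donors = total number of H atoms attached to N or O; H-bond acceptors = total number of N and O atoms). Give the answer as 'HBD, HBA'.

0, 0

Donors: find every N or O and count the H atoms it carries.
  (no N or O atoms present)
Lipinski HBD = 0.
Acceptors: N atoms = 0, O atoms = 0 → HBA = 0.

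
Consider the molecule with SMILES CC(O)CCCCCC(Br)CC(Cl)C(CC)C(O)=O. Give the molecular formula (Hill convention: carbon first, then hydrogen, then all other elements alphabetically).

C14H26BrClO3

Walk through each heavy atom and fill implicit hydrogens from standard valence (C 4, N 3, O 2, S 2, halogen 1):
  atom 1: C, bond orders sum to 1 (valence 4) → 3 H
  atom 2: C, bond orders sum to 3 (valence 4) → 1 H
  atom 3: O, bond orders sum to 1 (valence 2) → 1 H
  atom 4: C, bond orders sum to 2 (valence 4) → 2 H
  atom 5: C, bond orders sum to 2 (valence 4) → 2 H
  atom 6: C, bond orders sum to 2 (valence 4) → 2 H
  atom 7: C, bond orders sum to 2 (valence 4) → 2 H
  atom 8: C, bond orders sum to 2 (valence 4) → 2 H
  atom 9: C, bond orders sum to 3 (valence 4) → 1 H
  atom 10: Br (halogen, monovalent) → 0 H
  atom 11: C, bond orders sum to 2 (valence 4) → 2 H
  atom 12: C, bond orders sum to 3 (valence 4) → 1 H
  atom 13: Cl (halogen, monovalent) → 0 H
  atom 14: C, bond orders sum to 3 (valence 4) → 1 H
  atom 15: C, bond orders sum to 2 (valence 4) → 2 H
  atom 16: C, bond orders sum to 1 (valence 4) → 3 H
  atom 17: C, bond orders sum to 4 (valence 4) → 0 H
  atom 18: O, bond orders sum to 1 (valence 2) → 1 H
  atom 19: O, bond orders sum to 2 (valence 2) → 0 H
Totals → C:14, H:26, Br:1, Cl:1, O:3.
In Hill order: C14H26BrClO3.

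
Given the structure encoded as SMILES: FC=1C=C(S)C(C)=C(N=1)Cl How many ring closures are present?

In SMILES, each pair of matching ring-closure digits denotes one ring-closing bond; the number of such bonds equals the number of independent rings.
Ring-closure bonds here: 1.

1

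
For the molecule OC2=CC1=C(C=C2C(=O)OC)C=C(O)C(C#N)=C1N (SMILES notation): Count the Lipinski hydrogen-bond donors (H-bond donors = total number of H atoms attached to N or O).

Donors: find every N or O and count the H atoms it carries.
  atom 1 (O): bond orders sum to 1 → 1 H
  atom 9 (O): bond orders sum to 2 → 0 H
  atom 10 (O): bond orders sum to 2 → 0 H
  atom 14 (O): bond orders sum to 1 → 1 H
  atom 17 (N): bond orders sum to 3 → 0 H
  atom 19 (N): bond orders sum to 1 → 2 H
Lipinski HBD = 4.

4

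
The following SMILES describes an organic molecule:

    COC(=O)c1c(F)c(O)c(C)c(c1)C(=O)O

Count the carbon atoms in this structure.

10

Count every carbon token in the SMILES (each C, including those in ring-closure positions and inside branches).
Carbon count: 10.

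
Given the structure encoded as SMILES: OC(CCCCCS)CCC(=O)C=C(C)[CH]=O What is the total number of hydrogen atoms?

Walk through each heavy atom and fill implicit hydrogens from standard valence (C 4, N 3, O 2, S 2, halogen 1):
  atom 1: O, bond orders sum to 1 (valence 2) → 1 H
  atom 2: C, bond orders sum to 3 (valence 4) → 1 H
  atom 3: C, bond orders sum to 2 (valence 4) → 2 H
  atom 4: C, bond orders sum to 2 (valence 4) → 2 H
  atom 5: C, bond orders sum to 2 (valence 4) → 2 H
  atom 6: C, bond orders sum to 2 (valence 4) → 2 H
  atom 7: C, bond orders sum to 2 (valence 4) → 2 H
  atom 8: S, bond orders sum to 1 (valence 2) → 1 H
  atom 9: C, bond orders sum to 2 (valence 4) → 2 H
  atom 10: C, bond orders sum to 2 (valence 4) → 2 H
  atom 11: C, bond orders sum to 4 (valence 4) → 0 H
  atom 12: O, bond orders sum to 2 (valence 2) → 0 H
  atom 13: C, bond orders sum to 3 (valence 4) → 1 H
  atom 14: C, bond orders sum to 4 (valence 4) → 0 H
  atom 15: C, bond orders sum to 1 (valence 4) → 3 H
  atom 16: C with explicit H count 1
  atom 17: O, bond orders sum to 2 (valence 2) → 0 H
Total hydrogens: 22.

22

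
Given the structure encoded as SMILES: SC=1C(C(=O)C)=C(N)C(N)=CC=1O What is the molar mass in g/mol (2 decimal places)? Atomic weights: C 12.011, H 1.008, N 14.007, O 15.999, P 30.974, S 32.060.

First, the molecular formula is C8H10N2O2S (counting implicit H from valence).
  C: 8 × 12.011 = 96.088
  H: 10 × 1.008 = 10.080
  N: 2 × 14.007 = 28.014
  O: 2 × 15.999 = 31.998
  S: 1 × 32.060 = 32.060
Sum: 8×12.011 + 10×1.008 + 2×14.007 + 2×15.999 + 1×32.060 = 198.240 → 198.24 g/mol.

198.24 g/mol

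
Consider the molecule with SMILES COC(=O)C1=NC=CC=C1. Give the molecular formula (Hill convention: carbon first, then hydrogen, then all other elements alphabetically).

C7H7NO2

Walk through each heavy atom and fill implicit hydrogens from standard valence (C 4, N 3, O 2, S 2, halogen 1):
  atom 1: C, bond orders sum to 1 (valence 4) → 3 H
  atom 2: O, bond orders sum to 2 (valence 2) → 0 H
  atom 3: C, bond orders sum to 4 (valence 4) → 0 H
  atom 4: O, bond orders sum to 2 (valence 2) → 0 H
  atom 5: C, bond orders sum to 4 (valence 4) → 0 H
  atom 6: N, bond orders sum to 3 (valence 3) → 0 H
  atom 7: C, bond orders sum to 3 (valence 4) → 1 H
  atom 8: C, bond orders sum to 3 (valence 4) → 1 H
  atom 9: C, bond orders sum to 3 (valence 4) → 1 H
  atom 10: C, bond orders sum to 3 (valence 4) → 1 H
Totals → C:7, H:7, N:1, O:2.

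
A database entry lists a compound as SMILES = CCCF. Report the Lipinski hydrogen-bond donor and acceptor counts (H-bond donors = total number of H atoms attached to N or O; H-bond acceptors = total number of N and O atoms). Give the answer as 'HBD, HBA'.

0, 0

Donors: find every N or O and count the H atoms it carries.
  (no N or O atoms present)
Lipinski HBD = 0.
Acceptors: N atoms = 0, O atoms = 0 → HBA = 0.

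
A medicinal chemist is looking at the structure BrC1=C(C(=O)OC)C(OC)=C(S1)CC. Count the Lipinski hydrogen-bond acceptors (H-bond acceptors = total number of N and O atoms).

N atoms: 0; O atoms: 3.
Lipinski HBA = 0 + 3 = 3.

3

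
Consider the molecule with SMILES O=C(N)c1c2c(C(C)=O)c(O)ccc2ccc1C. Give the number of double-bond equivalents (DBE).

Molecular formula: C14H13NO3.
DoU = (2C + 2 + N − H − X) / 2, where X is the halogen count and O/S are ignored.
    = (2·14 + 2 + 1 − 13 − 0) / 2 = 18 / 2 = 9.

9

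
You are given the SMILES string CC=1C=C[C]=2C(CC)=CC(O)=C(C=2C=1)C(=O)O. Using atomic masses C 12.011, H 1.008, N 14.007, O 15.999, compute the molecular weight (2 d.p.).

230.26 g/mol

First, the molecular formula is C14H14O3 (counting implicit H from valence).
  C: 14 × 12.011 = 168.154
  H: 14 × 1.008 = 14.112
  O: 3 × 15.999 = 47.997
Sum: 14×12.011 + 14×1.008 + 3×15.999 = 230.263 → 230.26 g/mol.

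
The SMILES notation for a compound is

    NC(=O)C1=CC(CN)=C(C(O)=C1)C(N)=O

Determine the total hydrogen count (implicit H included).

Walk through each heavy atom and fill implicit hydrogens from standard valence (C 4, N 3, O 2, S 2, halogen 1):
  atom 1: N, bond orders sum to 1 (valence 3) → 2 H
  atom 2: C, bond orders sum to 4 (valence 4) → 0 H
  atom 3: O, bond orders sum to 2 (valence 2) → 0 H
  atom 4: C, bond orders sum to 4 (valence 4) → 0 H
  atom 5: C, bond orders sum to 3 (valence 4) → 1 H
  atom 6: C, bond orders sum to 4 (valence 4) → 0 H
  atom 7: C, bond orders sum to 2 (valence 4) → 2 H
  atom 8: N, bond orders sum to 1 (valence 3) → 2 H
  atom 9: C, bond orders sum to 4 (valence 4) → 0 H
  atom 10: C, bond orders sum to 4 (valence 4) → 0 H
  atom 11: O, bond orders sum to 1 (valence 2) → 1 H
  atom 12: C, bond orders sum to 3 (valence 4) → 1 H
  atom 13: C, bond orders sum to 4 (valence 4) → 0 H
  atom 14: N, bond orders sum to 1 (valence 3) → 2 H
  atom 15: O, bond orders sum to 2 (valence 2) → 0 H
Total hydrogens: 11.

11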